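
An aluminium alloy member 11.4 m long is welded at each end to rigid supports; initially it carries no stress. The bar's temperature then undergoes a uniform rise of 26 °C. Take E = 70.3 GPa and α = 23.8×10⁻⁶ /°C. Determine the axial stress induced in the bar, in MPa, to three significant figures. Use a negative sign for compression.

Free thermal expansion αLΔT = 23.8e-6 · 11400 · 26 = 7.054 mm.
The walls impose strain ε = −(7.054)/11400 = -6.1880e-04; σ = Eε = 70300 · -6.1880e-04 = -43.5 MPa.

-43.5 MPa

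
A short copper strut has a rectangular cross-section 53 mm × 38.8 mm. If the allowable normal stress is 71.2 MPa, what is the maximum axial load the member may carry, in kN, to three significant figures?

A = 2056 mm².
P_max = σ_allow · A = 71.2 · 2056 = 146400 N = 146.4 kN.

146 kN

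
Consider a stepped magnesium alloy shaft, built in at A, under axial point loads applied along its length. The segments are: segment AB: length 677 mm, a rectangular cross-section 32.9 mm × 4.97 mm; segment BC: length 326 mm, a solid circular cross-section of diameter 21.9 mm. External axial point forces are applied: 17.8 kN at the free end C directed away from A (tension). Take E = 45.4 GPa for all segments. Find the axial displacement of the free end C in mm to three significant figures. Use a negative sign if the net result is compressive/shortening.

1.96 mm

Internal axial forces (sectioning from the free end, tension +): N_BC = 17.8 kN, N_AB = 17.8 kN.
A_AB = 163.5 mm².
A_BC = 376.7 mm².
δ_AB = 17800·677/(163.5·45400) = 1.623 mm
δ_BC = 17800·326/(376.7·45400) = 0.3393 mm
δ = Σδ_i = 1.963 mm.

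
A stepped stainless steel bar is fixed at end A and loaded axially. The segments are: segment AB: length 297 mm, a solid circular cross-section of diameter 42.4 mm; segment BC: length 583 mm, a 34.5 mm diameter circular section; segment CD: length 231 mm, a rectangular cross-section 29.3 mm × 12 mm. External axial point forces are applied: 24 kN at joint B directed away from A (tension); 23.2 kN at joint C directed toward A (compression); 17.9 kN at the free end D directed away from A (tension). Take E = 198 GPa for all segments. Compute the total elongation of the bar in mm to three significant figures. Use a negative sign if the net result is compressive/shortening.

0.0626 mm

Internal axial forces (sectioning from the free end, tension +): N_CD = 17.9 kN, N_BC = -5.3 kN, N_AB = 18.7 kN.
A_AB = 1412 mm².
A_BC = 934.8 mm².
A_CD = 351.6 mm².
δ_AB = 18700·297/(1412·198000) = 0.01987 mm
δ_BC = -5300·583/(934.8·198000) = -0.01669 mm
δ_CD = 17900·231/(351.6·198000) = 0.0594 mm
δ = Σδ_i = 0.06257 mm.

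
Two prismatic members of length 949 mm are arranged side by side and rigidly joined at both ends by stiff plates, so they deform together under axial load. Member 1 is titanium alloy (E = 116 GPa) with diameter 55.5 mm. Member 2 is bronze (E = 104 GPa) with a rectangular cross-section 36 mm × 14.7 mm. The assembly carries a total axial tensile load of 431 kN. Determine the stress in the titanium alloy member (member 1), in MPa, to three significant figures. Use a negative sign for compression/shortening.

149 MPa

A_1 = 2419 mm².
A_2 = 529.2 mm².
Equal strain + equilibrium ⇒ each member carries load in proportion to AE: A₁E₁ = 280600000 N, A₂E₂ = 55040000 N, ΣAE = 335700000 N.
σ₁ = P·E₁/ΣAE = 431000·116000/335700000 = 148.9 MPa.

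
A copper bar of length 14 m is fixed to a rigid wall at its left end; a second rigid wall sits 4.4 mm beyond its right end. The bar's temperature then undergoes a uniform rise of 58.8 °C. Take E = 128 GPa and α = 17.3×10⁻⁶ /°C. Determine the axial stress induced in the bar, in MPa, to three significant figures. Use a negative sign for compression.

Free thermal expansion αLΔT = 17.3e-6 · 14000 · 58.8 = 14.24 mm.
The walls engage after the gap closes; constrained expansion = 14.24 − 4.4 = 9.841 mm.
The walls impose strain ε = −(9.841)/14000 = -7.0295e-04; σ = Eε = 128000 · -7.0295e-04 = -89.98 MPa.

-90.0 MPa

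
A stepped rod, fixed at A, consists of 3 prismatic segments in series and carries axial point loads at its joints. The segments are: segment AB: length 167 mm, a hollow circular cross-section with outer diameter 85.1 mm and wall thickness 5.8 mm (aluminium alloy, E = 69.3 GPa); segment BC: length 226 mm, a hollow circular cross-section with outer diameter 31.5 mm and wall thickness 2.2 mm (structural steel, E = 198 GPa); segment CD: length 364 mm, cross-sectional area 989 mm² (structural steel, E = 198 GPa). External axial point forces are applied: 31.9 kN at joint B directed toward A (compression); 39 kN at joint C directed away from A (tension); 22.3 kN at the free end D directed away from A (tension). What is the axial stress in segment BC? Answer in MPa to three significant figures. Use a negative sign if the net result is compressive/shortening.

303 MPa

Internal axial forces (sectioning from the free end, tension +): N_CD = 22.3 kN, N_BC = 61.3 kN, N_AB = 29.4 kN.
A_BC = 202.5 mm².
σ_BC = N_BC/A_BC = 61300/202.5 = 302.7 MPa.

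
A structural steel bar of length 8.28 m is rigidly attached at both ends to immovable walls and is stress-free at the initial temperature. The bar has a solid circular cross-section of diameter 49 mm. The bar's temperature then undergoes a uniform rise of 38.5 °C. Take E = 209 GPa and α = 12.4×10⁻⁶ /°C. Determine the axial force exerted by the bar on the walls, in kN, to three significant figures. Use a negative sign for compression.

-188 kN

Free thermal expansion αLΔT = 12.4e-6 · 8280 · 38.5 = 3.953 mm.
The walls impose strain ε = −(3.953)/8280 = -4.7740e-04; σ = Eε = 209000 · -4.7740e-04 = -99.78 MPa.
Wall reaction R = σ·A = -99.78·1886 = -188200 N = -188.2 kN.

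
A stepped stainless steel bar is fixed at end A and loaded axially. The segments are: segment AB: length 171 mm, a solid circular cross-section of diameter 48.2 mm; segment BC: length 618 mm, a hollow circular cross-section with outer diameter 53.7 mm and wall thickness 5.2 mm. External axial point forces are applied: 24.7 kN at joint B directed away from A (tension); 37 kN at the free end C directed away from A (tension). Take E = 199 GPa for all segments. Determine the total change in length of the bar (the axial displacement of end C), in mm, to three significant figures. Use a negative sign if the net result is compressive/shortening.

Internal axial forces (sectioning from the free end, tension +): N_BC = 37 kN, N_AB = 61.7 kN.
A_AB = 1825 mm².
A_BC = 792.3 mm².
δ_AB = 61700·171/(1825·199000) = 0.02906 mm
δ_BC = 37000·618/(792.3·199000) = 0.145 mm
δ = Σδ_i = 0.1741 mm.

0.174 mm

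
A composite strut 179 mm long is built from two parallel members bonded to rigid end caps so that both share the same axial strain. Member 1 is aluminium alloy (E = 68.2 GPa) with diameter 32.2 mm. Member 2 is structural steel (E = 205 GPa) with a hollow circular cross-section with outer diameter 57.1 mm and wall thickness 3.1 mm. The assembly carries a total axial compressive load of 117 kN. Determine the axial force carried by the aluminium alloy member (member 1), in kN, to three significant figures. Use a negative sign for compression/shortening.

A_1 = 814.3 mm².
A_2 = 525.9 mm².
Equal strain + equilibrium ⇒ each member carries load in proportion to AE: A₁E₁ = 55540000 N, A₂E₂ = 107800000 N, ΣAE = 163300000 N.
F₁ = P·A₁E₁/ΣAE = -117000·55540000/163300000 = -39780 N.

-39.8 kN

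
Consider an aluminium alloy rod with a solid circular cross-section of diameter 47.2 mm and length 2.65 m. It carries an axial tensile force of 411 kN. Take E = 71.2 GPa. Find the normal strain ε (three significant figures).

0.00330

A = 1750 mm².
σ = N/A = 234.9 MPa; ε = σ/E = 234.9/71200 = 3.299e-03.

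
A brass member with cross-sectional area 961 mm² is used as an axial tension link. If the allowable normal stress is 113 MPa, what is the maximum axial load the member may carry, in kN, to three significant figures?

109 kN

P_max = σ_allow · A = 113 · 961 = 108600 N = 108.6 kN.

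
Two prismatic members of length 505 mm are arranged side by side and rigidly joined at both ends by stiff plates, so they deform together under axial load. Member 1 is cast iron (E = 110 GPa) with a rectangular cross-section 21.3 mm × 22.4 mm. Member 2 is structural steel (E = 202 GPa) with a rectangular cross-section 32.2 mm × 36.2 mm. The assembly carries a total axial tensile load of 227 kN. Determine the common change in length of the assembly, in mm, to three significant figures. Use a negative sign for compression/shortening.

A_1 = 477.1 mm².
A_2 = 1166 mm².
Equal strain + equilibrium ⇒ each member carries load in proportion to AE: A₁E₁ = 52480000 N, A₂E₂ = 235500000 N, ΣAE = 287900000 N.
δ = PL/ΣAE = 227000·505/287900000 = 0.3981 mm.

0.398 mm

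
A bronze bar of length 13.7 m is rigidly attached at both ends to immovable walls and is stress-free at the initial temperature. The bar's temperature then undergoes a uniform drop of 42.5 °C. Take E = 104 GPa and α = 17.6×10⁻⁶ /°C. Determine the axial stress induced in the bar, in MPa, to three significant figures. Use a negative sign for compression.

77.8 MPa

Free thermal expansion αLΔT = 17.6e-6 · 13700 · -42.5 = -10.25 mm.
The walls impose strain ε = −(-10.25)/13700 = 7.4800e-04; σ = Eε = 104000 · 7.4800e-04 = 77.79 MPa.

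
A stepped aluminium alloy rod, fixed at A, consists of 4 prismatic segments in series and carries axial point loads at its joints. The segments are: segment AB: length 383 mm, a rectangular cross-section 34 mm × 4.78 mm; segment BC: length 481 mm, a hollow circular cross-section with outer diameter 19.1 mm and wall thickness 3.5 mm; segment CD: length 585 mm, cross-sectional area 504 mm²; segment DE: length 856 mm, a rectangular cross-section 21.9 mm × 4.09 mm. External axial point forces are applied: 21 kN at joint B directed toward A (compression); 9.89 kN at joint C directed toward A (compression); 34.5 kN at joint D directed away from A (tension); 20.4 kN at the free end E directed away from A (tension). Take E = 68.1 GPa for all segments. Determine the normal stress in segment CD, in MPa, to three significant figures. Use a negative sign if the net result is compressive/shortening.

109 MPa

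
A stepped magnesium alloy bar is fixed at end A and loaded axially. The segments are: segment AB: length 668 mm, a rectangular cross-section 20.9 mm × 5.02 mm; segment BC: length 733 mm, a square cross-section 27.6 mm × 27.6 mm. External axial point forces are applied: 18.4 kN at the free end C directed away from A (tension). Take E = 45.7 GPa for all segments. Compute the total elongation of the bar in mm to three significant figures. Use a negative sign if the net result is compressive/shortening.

Internal axial forces (sectioning from the free end, tension +): N_BC = 18.4 kN, N_AB = 18.4 kN.
A_AB = 104.9 mm².
A_BC = 761.8 mm².
δ_AB = 18400·668/(104.9·45700) = 2.563 mm
δ_BC = 18400·733/(761.8·45700) = 0.3874 mm
δ = Σδ_i = 2.951 mm.

2.95 mm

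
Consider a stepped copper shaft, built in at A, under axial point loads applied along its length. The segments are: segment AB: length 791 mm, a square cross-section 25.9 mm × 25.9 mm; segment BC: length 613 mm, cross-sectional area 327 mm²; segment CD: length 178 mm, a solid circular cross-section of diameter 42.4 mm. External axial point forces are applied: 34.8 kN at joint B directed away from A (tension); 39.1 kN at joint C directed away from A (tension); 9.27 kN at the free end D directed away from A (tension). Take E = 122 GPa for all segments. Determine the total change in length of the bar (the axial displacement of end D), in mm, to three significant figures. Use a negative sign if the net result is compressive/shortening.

1.56 mm

Internal axial forces (sectioning from the free end, tension +): N_CD = 9.27 kN, N_BC = 48.37 kN, N_AB = 83.17 kN.
A_AB = 670.8 mm².
A_CD = 1412 mm².
δ_AB = 83170·791/(670.8·122000) = 0.8039 mm
δ_BC = 48370·613/(327·122000) = 0.7432 mm
δ_CD = 9270·178/(1412·122000) = 0.009579 mm
δ = Σδ_i = 1.557 mm.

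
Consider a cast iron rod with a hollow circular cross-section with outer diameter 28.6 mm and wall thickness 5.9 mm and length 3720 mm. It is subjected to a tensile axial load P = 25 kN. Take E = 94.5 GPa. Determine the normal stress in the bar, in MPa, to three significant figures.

59.4 MPa

A = 420.8 mm².
σ = N/A = 25000/420.8 = 59.42 MPa.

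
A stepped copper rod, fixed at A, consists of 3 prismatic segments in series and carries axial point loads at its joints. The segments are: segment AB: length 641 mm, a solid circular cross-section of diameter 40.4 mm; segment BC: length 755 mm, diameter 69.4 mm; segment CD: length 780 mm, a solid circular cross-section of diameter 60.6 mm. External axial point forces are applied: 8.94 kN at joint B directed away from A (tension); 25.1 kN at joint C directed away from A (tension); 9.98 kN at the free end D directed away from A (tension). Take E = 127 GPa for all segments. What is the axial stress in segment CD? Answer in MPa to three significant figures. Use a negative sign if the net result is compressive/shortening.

3.46 MPa

Internal axial forces (sectioning from the free end, tension +): N_CD = 9.98 kN, N_BC = 35.08 kN, N_AB = 44.02 kN.
A_CD = 2884 mm².
σ_CD = N_CD/A_CD = 9980/2884 = 3.46 MPa.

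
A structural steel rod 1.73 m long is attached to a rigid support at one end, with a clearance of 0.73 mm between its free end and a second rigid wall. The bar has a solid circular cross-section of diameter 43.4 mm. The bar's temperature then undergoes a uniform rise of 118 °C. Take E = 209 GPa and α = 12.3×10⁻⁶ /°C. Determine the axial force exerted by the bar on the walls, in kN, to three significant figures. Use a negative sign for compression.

-318 kN

Free thermal expansion αLΔT = 12.3e-6 · 1730 · 118 = 2.511 mm.
The walls engage after the gap closes; constrained expansion = 2.511 − 0.73 = 1.781 mm.
The walls impose strain ε = −(1.781)/1730 = -1.0294e-03; σ = Eε = 209000 · -1.0294e-03 = -215.2 MPa.
Wall reaction R = σ·A = -215.2·1479 = -318300 N = -318.3 kN.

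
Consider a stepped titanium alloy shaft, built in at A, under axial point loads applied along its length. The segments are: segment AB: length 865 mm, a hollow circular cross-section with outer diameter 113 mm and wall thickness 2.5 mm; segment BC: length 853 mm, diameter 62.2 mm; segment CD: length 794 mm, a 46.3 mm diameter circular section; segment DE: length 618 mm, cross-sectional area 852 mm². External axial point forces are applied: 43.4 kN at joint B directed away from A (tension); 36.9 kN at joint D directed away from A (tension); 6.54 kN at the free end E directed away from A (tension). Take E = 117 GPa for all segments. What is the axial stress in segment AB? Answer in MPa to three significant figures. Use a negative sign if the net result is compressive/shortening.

Internal axial forces (sectioning from the free end, tension +): N_DE = 6.54 kN, N_CD = 43.44 kN, N_BC = 43.44 kN, N_AB = 86.84 kN.
A_AB = 867.9 mm².
σ_AB = N_AB/A_AB = 86840/867.9 = 100.1 MPa.

100 MPa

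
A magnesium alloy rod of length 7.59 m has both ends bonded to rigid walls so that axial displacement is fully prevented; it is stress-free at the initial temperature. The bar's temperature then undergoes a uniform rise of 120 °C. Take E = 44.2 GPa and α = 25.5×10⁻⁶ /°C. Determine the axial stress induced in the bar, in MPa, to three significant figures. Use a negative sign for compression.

-135 MPa

Free thermal expansion αLΔT = 25.5e-6 · 7590 · 120 = 23.23 mm.
The walls impose strain ε = −(23.23)/7590 = -3.0600e-03; σ = Eε = 44200 · -3.0600e-03 = -135.3 MPa.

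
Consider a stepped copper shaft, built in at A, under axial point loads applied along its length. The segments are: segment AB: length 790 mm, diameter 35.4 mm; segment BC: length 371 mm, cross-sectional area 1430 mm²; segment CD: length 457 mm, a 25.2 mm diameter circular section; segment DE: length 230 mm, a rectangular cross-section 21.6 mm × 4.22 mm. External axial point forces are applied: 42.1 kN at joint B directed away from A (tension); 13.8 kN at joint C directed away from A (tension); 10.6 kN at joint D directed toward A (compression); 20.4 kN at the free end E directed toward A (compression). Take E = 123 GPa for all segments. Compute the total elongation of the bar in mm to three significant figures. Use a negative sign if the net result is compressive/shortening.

Internal axial forces (sectioning from the free end, tension +): N_DE = -20.4 kN, N_CD = -31 kN, N_BC = -17.2 kN, N_AB = 24.9 kN.
A_AB = 984.2 mm².
A_CD = 498.8 mm².
A_DE = 91.15 mm².
δ_AB = 24900·790/(984.2·123000) = 0.1625 mm
δ_BC = -17200·371/(1430·123000) = -0.03628 mm
δ_CD = -31000·457/(498.8·123000) = -0.2309 mm
δ_DE = -20400·230/(91.15·123000) = -0.4185 mm
δ = Σδ_i = -0.5232 mm.

-0.523 mm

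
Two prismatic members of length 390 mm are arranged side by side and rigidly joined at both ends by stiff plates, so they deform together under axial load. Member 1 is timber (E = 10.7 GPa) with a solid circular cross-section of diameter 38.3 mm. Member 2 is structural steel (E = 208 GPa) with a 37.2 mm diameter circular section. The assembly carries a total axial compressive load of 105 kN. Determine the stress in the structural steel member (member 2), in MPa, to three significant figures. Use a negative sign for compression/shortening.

A_1 = 1152 mm².
A_2 = 1087 mm².
Equal strain + equilibrium ⇒ each member carries load in proportion to AE: A₁E₁ = 12330000 N, A₂E₂ = 226100000 N, ΣAE = 238400000 N.
σ₂ = P·E₂/ΣAE = -105000·208000/238400000 = -91.61 MPa.

-91.6 MPa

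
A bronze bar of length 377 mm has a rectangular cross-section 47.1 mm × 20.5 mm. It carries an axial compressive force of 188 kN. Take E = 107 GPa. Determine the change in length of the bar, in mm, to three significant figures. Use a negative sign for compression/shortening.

-0.686 mm

A = 965.6 mm².
δ_mech = NL/(AE) = -188000·377/(965.6·107000) = -0.686 mm.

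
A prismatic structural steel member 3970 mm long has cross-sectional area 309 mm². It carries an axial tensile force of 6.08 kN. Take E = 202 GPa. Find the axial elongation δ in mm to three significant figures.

0.387 mm

δ_mech = NL/(AE) = 6080·3970/(309·202000) = 0.3867 mm.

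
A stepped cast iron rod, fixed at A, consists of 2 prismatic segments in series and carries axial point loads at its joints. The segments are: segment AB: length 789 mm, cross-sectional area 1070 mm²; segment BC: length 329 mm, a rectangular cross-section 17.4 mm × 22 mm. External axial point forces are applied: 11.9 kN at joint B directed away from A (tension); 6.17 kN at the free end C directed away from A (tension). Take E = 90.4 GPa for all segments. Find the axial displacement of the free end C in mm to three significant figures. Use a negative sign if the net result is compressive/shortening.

0.206 mm

Internal axial forces (sectioning from the free end, tension +): N_BC = 6.17 kN, N_AB = 18.07 kN.
A_BC = 382.8 mm².
δ_AB = 18070·789/(1070·90400) = 0.1474 mm
δ_BC = 6170·329/(382.8·90400) = 0.05866 mm
δ = Σδ_i = 0.2061 mm.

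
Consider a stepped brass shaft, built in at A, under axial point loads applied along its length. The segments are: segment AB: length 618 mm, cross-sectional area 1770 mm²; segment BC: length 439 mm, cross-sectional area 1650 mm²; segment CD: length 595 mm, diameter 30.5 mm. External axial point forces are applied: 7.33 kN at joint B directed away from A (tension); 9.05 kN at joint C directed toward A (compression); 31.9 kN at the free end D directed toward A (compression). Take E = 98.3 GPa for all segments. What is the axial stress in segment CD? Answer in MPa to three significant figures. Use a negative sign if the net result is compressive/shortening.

Internal axial forces (sectioning from the free end, tension +): N_CD = -31.9 kN, N_BC = -40.95 kN, N_AB = -33.62 kN.
A_CD = 730.6 mm².
σ_CD = N_CD/A_CD = -31900/730.6 = -43.66 MPa.

-43.7 MPa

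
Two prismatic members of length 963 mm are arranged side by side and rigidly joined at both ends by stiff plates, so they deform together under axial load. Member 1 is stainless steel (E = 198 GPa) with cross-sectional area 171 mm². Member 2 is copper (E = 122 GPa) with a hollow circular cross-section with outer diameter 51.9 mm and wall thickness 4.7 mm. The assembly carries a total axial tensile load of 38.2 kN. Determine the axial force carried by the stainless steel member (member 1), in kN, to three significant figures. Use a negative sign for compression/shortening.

A_2 = 696.9 mm².
Equal strain + equilibrium ⇒ each member carries load in proportion to AE: A₁E₁ = 33860000 N, A₂E₂ = 85030000 N, ΣAE = 118900000 N.
F₁ = P·A₁E₁/ΣAE = 38200·33860000/118900000 = 10880 N.

10.9 kN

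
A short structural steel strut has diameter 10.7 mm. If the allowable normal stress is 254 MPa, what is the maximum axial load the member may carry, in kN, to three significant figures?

22.8 kN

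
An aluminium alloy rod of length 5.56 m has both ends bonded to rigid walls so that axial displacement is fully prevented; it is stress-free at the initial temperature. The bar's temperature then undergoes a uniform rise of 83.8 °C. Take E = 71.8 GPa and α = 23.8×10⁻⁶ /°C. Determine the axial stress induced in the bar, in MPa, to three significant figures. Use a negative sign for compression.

-143 MPa

Free thermal expansion αLΔT = 23.8e-6 · 5560 · 83.8 = 11.09 mm.
The walls impose strain ε = −(11.09)/5560 = -1.9944e-03; σ = Eε = 71800 · -1.9944e-03 = -143.2 MPa.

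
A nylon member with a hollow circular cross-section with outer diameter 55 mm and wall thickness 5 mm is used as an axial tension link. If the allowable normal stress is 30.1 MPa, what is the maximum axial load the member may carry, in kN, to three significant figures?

A = 785.4 mm².
P_max = σ_allow · A = 30.1 · 785.4 = 23640 N = 23.64 kN.

23.6 kN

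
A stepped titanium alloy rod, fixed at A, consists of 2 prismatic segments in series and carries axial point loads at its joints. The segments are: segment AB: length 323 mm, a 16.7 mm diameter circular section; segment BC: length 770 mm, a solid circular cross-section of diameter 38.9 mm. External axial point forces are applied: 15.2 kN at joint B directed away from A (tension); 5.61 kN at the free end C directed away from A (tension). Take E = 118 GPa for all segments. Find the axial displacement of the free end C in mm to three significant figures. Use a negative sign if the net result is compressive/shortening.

0.291 mm

Internal axial forces (sectioning from the free end, tension +): N_BC = 5.61 kN, N_AB = 20.81 kN.
A_AB = 219 mm².
A_BC = 1188 mm².
δ_AB = 20810·323/(219·118000) = 0.2601 mm
δ_BC = 5610·770/(1188·118000) = 0.0308 mm
δ = Σδ_i = 0.2909 mm.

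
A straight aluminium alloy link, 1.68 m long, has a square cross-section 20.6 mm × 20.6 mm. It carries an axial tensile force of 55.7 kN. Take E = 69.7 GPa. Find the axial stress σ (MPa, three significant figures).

131 MPa

A = 424.4 mm².
σ = N/A = 55700/424.4 = 131.3 MPa.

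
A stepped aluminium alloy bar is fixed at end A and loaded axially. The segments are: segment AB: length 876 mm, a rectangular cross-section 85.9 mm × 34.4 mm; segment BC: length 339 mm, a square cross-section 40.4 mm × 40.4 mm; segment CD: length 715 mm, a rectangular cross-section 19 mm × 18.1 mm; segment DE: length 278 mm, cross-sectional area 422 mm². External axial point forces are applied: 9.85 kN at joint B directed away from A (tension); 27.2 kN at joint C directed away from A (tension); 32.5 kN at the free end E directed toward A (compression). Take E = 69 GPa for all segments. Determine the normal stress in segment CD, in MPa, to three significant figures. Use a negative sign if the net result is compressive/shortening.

Internal axial forces (sectioning from the free end, tension +): N_DE = -32.5 kN, N_CD = -32.5 kN, N_BC = -5.3 kN, N_AB = 4.55 kN.
A_CD = 343.9 mm².
σ_CD = N_CD/A_CD = -32500/343.9 = -94.5 MPa.

-94.5 MPa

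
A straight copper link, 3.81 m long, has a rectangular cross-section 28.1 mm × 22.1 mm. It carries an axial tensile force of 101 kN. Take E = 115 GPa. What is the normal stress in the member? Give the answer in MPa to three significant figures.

163 MPa

A = 621 mm².
σ = N/A = 101000/621 = 162.6 MPa.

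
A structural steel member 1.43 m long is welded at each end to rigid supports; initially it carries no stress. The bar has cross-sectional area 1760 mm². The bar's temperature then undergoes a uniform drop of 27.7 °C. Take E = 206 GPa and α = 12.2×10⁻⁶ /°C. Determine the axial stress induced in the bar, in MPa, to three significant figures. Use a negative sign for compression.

Free thermal expansion αLΔT = 12.2e-6 · 1430 · -27.7 = -0.4833 mm.
The walls impose strain ε = −(-0.4833)/1430 = 3.3794e-04; σ = Eε = 206000 · 3.3794e-04 = 69.62 MPa.

69.6 MPa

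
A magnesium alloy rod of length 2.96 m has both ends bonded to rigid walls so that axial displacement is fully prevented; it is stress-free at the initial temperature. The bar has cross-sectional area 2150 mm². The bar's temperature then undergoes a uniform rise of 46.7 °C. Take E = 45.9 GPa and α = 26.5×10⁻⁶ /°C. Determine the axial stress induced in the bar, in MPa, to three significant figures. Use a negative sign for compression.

Free thermal expansion αLΔT = 26.5e-6 · 2960 · 46.7 = 3.663 mm.
The walls impose strain ε = −(3.663)/2960 = -1.2376e-03; σ = Eε = 45900 · -1.2376e-03 = -56.8 MPa.

-56.8 MPa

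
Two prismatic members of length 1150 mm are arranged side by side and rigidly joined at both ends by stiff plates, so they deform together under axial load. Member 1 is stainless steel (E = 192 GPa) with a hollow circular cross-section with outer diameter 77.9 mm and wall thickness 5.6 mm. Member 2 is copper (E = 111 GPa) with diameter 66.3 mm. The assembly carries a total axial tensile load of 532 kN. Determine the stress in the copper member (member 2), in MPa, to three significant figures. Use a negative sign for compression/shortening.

94.1 MPa

A_1 = 1272 mm².
A_2 = 3452 mm².
Equal strain + equilibrium ⇒ each member carries load in proportion to AE: A₁E₁ = 244200000 N, A₂E₂ = 383200000 N, ΣAE = 627400000 N.
σ₂ = P·E₂/ΣAE = 532000·111000/627400000 = 94.12 MPa.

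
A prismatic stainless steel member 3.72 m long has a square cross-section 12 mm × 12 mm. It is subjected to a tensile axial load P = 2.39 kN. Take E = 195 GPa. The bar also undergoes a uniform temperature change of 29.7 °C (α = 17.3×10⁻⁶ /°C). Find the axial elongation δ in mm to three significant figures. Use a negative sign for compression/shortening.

2.23 mm

A = 144 mm².
δ_mech = NL/(AE) = 2390·3720/(144·195000) = 0.3166 mm.
δ_thermal = αLΔT = 17.3e-6·3720·29.7 = 1.911 mm.
δ = δ_mech + δ_thermal = 2.228 mm.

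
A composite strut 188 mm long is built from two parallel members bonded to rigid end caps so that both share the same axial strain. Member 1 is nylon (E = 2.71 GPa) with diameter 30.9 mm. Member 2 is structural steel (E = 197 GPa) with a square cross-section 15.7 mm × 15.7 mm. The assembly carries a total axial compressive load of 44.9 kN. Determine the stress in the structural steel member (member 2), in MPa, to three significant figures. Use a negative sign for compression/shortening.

-175 MPa

A_1 = 749.9 mm².
A_2 = 246.5 mm².
Equal strain + equilibrium ⇒ each member carries load in proportion to AE: A₁E₁ = 2032000 N, A₂E₂ = 48560000 N, ΣAE = 50590000 N.
σ₂ = P·E₂/ΣAE = -44900·197000/50590000 = -174.8 MPa.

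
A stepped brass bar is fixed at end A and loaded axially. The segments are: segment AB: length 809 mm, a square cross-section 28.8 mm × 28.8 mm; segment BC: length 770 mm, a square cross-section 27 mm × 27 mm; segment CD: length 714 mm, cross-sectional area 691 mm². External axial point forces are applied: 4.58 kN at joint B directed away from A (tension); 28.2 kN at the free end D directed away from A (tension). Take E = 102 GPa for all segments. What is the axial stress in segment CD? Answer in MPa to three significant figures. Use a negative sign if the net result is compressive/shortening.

40.8 MPa

Internal axial forces (sectioning from the free end, tension +): N_CD = 28.2 kN, N_BC = 28.2 kN, N_AB = 32.78 kN.
σ_CD = N_CD/A_CD = 28200/691 = 40.81 MPa.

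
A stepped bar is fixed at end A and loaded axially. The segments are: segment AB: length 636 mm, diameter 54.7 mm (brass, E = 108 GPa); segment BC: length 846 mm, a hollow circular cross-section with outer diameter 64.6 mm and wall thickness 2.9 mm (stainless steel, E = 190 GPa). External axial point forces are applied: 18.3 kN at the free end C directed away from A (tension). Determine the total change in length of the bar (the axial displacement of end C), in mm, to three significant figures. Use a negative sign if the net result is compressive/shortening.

0.191 mm

Internal axial forces (sectioning from the free end, tension +): N_BC = 18.3 kN, N_AB = 18.3 kN.
A_AB = 2350 mm².
A_BC = 562.1 mm².
δ_AB = 18300·636/(2350·108000) = 0.04586 mm
δ_BC = 18300·846/(562.1·190000) = 0.145 mm
δ = Σδ_i = 0.1908 mm.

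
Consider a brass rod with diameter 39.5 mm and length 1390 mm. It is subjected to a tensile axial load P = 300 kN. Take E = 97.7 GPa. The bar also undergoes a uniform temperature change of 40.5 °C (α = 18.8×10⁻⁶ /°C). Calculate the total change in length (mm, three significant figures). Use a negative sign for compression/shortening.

4.54 mm

A = 1225 mm².
δ_mech = NL/(AE) = 300000·1390/(1225·97700) = 3.483 mm.
δ_thermal = αLΔT = 18.8e-6·1390·40.5 = 1.058 mm.
δ = δ_mech + δ_thermal = 4.541 mm.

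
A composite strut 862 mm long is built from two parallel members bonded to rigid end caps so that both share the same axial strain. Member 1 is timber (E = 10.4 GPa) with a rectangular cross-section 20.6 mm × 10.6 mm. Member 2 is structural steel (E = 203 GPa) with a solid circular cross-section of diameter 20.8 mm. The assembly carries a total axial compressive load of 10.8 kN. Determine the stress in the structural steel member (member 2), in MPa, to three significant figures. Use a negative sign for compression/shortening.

-30.8 MPa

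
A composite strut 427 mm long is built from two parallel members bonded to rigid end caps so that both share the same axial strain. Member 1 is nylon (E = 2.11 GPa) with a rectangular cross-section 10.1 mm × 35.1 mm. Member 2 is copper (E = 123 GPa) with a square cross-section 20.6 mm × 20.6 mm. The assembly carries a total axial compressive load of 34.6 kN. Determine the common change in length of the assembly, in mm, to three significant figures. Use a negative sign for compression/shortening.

-0.279 mm

A_1 = 354.5 mm².
A_2 = 424.4 mm².
Equal strain + equilibrium ⇒ each member carries load in proportion to AE: A₁E₁ = 748000 N, A₂E₂ = 52200000 N, ΣAE = 52940000 N.
δ = PL/ΣAE = -34600·427/52940000 = -0.2791 mm.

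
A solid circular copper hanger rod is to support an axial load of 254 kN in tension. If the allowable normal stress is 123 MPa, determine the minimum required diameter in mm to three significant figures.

51.3 mm

Required area A ≥ P/σ_allow = 254000/123 = 2065 mm².
For a solid circular section, d ≥ √(4A/π) = 51.28 mm.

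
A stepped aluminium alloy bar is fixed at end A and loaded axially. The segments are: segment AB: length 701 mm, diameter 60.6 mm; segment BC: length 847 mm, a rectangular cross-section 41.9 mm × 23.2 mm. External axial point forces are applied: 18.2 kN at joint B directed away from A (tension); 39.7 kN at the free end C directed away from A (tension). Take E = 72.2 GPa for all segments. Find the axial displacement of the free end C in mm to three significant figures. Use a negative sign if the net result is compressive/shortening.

Internal axial forces (sectioning from the free end, tension +): N_BC = 39.7 kN, N_AB = 57.9 kN.
A_AB = 2884 mm².
A_BC = 972.1 mm².
δ_AB = 57900·701/(2884·72200) = 0.1949 mm
δ_BC = 39700·847/(972.1·72200) = 0.4791 mm
δ = Σδ_i = 0.674 mm.

0.674 mm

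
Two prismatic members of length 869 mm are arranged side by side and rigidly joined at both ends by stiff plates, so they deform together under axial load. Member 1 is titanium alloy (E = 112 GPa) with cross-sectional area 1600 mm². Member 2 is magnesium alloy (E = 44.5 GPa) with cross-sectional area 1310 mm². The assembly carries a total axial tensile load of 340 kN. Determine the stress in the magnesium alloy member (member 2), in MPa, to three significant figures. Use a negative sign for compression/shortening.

Equal strain + equilibrium ⇒ each member carries load in proportion to AE: A₁E₁ = 179200000 N, A₂E₂ = 58300000 N, ΣAE = 237500000 N.
σ₂ = P·E₂/ΣAE = 340000·44500/237500000 = 63.71 MPa.

63.7 MPa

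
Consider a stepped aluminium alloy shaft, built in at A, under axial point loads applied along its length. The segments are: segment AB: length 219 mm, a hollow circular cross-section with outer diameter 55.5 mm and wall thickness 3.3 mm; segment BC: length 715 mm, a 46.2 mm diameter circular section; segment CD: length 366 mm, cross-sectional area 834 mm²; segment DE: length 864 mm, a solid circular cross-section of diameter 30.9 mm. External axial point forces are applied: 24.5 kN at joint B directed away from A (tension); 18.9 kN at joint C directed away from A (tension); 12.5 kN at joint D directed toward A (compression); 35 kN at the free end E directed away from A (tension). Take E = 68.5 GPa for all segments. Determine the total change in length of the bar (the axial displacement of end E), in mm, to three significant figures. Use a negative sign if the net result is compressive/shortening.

1.38 mm

Internal axial forces (sectioning from the free end, tension +): N_DE = 35 kN, N_CD = 22.5 kN, N_BC = 41.4 kN, N_AB = 65.9 kN.
A_AB = 541.2 mm².
A_BC = 1676 mm².
A_DE = 749.9 mm².
δ_AB = 65900·219/(541.2·68500) = 0.3893 mm
δ_BC = 41400·715/(1676·68500) = 0.2578 mm
δ_CD = 22500·366/(834·68500) = 0.1441 mm
δ_DE = 35000·864/(749.9·68500) = 0.5887 mm
δ = Σδ_i = 1.38 mm.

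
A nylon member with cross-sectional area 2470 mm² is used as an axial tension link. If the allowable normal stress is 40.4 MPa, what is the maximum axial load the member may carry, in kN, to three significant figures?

P_max = σ_allow · A = 40.4 · 2470 = 99790 N = 99.79 kN.

99.8 kN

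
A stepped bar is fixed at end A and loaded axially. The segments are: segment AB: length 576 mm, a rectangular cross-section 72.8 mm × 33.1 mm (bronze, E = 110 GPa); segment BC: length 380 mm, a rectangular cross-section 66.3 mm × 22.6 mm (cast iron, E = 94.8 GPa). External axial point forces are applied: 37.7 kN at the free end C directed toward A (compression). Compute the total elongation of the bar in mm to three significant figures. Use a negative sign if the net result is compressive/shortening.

-0.183 mm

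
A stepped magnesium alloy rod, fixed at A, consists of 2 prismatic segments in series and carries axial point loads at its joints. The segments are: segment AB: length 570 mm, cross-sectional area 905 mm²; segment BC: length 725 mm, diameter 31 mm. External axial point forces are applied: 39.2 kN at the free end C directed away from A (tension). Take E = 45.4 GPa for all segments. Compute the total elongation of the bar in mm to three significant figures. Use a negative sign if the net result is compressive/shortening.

1.37 mm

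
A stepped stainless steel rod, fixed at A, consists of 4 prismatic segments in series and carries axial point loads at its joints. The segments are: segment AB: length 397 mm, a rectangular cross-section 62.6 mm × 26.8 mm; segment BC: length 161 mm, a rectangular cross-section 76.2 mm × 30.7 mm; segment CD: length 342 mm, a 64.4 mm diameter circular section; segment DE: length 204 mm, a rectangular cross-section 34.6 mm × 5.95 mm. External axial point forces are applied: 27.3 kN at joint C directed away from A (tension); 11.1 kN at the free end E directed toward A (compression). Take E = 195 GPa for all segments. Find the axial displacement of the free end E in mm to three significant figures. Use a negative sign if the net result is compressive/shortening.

-0.0370 mm

Internal axial forces (sectioning from the free end, tension +): N_DE = -11.1 kN, N_CD = -11.1 kN, N_BC = 16.2 kN, N_AB = 16.2 kN.
A_AB = 1678 mm².
A_BC = 2339 mm².
A_CD = 3257 mm².
A_DE = 205.9 mm².
δ_AB = 16200·397/(1678·195000) = 0.01966 mm
δ_BC = 16200·161/(2339·195000) = 0.005718 mm
δ_CD = -11100·342/(3257·195000) = -0.005977 mm
δ_DE = -11100·204/(205.9·195000) = -0.05641 mm
δ = Σδ_i = -0.03701 mm.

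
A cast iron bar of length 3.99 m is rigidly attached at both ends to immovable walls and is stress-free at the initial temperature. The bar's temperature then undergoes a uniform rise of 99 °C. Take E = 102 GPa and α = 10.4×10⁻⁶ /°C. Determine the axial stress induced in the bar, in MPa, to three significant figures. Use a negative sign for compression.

-105 MPa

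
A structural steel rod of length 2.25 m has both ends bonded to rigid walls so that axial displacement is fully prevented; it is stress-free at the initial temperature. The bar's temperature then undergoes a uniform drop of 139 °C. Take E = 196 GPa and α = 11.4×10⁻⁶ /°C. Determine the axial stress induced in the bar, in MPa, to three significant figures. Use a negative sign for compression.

311 MPa

Free thermal expansion αLΔT = 11.4e-6 · 2250 · -139 = -3.565 mm.
The walls impose strain ε = −(-3.565)/2250 = 1.5846e-03; σ = Eε = 196000 · 1.5846e-03 = 310.6 MPa.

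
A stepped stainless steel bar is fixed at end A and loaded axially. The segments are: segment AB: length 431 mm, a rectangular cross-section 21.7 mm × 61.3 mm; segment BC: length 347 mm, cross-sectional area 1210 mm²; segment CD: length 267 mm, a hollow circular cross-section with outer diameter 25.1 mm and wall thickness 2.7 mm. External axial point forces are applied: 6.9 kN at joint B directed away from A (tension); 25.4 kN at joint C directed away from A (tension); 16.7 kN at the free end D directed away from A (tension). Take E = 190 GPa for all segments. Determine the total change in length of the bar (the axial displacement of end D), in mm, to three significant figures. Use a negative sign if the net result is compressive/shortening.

0.271 mm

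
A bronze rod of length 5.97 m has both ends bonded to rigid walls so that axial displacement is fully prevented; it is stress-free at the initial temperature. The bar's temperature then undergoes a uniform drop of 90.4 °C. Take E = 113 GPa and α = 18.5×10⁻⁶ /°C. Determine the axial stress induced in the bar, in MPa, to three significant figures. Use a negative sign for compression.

189 MPa

Free thermal expansion αLΔT = 18.5e-6 · 5970 · -90.4 = -9.984 mm.
The walls impose strain ε = −(-9.984)/5970 = 1.6724e-03; σ = Eε = 113000 · 1.6724e-03 = 189 MPa.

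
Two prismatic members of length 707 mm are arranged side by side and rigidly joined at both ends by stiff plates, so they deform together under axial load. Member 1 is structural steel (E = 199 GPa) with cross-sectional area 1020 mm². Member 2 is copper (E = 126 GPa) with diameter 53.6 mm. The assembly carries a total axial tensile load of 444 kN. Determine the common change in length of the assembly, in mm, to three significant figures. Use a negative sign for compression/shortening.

0.644 mm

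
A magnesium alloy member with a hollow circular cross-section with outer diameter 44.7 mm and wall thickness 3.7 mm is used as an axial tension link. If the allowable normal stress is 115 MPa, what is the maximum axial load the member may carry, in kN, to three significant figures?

A = 476.6 mm².
P_max = σ_allow · A = 115 · 476.6 = 54810 N = 54.81 kN.

54.8 kN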